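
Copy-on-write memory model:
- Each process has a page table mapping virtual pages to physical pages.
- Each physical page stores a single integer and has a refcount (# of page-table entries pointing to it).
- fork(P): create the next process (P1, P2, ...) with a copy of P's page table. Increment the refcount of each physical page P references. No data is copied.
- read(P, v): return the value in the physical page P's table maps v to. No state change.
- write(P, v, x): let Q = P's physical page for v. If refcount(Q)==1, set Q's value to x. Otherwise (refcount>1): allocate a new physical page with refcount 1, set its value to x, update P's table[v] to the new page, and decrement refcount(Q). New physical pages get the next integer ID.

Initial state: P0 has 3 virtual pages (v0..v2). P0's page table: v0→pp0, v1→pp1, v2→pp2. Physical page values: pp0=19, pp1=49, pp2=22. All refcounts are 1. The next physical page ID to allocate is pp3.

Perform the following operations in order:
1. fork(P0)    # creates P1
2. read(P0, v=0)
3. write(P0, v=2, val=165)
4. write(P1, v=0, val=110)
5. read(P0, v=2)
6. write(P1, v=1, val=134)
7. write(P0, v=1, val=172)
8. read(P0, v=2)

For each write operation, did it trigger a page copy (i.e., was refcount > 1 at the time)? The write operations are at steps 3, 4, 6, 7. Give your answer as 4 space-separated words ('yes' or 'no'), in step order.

Op 1: fork(P0) -> P1. 3 ppages; refcounts: pp0:2 pp1:2 pp2:2
Op 2: read(P0, v0) -> 19. No state change.
Op 3: write(P0, v2, 165). refcount(pp2)=2>1 -> COPY to pp3. 4 ppages; refcounts: pp0:2 pp1:2 pp2:1 pp3:1
Op 4: write(P1, v0, 110). refcount(pp0)=2>1 -> COPY to pp4. 5 ppages; refcounts: pp0:1 pp1:2 pp2:1 pp3:1 pp4:1
Op 5: read(P0, v2) -> 165. No state change.
Op 6: write(P1, v1, 134). refcount(pp1)=2>1 -> COPY to pp5. 6 ppages; refcounts: pp0:1 pp1:1 pp2:1 pp3:1 pp4:1 pp5:1
Op 7: write(P0, v1, 172). refcount(pp1)=1 -> write in place. 6 ppages; refcounts: pp0:1 pp1:1 pp2:1 pp3:1 pp4:1 pp5:1
Op 8: read(P0, v2) -> 165. No state change.

yes yes yes no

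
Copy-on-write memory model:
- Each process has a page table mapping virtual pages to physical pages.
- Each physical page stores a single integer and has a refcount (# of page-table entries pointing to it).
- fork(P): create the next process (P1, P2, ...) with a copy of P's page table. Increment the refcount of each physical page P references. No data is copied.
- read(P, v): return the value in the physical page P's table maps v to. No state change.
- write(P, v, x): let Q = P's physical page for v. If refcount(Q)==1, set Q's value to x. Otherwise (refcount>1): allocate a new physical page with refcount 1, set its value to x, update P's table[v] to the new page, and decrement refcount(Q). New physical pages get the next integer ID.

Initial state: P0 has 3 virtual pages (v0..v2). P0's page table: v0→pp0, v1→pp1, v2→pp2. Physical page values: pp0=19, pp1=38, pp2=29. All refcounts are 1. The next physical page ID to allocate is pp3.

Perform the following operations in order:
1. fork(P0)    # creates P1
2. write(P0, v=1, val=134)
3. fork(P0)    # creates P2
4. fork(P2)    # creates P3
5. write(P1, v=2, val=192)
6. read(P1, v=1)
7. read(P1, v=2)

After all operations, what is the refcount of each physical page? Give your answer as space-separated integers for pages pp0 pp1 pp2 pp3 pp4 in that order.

Op 1: fork(P0) -> P1. 3 ppages; refcounts: pp0:2 pp1:2 pp2:2
Op 2: write(P0, v1, 134). refcount(pp1)=2>1 -> COPY to pp3. 4 ppages; refcounts: pp0:2 pp1:1 pp2:2 pp3:1
Op 3: fork(P0) -> P2. 4 ppages; refcounts: pp0:3 pp1:1 pp2:3 pp3:2
Op 4: fork(P2) -> P3. 4 ppages; refcounts: pp0:4 pp1:1 pp2:4 pp3:3
Op 5: write(P1, v2, 192). refcount(pp2)=4>1 -> COPY to pp4. 5 ppages; refcounts: pp0:4 pp1:1 pp2:3 pp3:3 pp4:1
Op 6: read(P1, v1) -> 38. No state change.
Op 7: read(P1, v2) -> 192. No state change.

Answer: 4 1 3 3 1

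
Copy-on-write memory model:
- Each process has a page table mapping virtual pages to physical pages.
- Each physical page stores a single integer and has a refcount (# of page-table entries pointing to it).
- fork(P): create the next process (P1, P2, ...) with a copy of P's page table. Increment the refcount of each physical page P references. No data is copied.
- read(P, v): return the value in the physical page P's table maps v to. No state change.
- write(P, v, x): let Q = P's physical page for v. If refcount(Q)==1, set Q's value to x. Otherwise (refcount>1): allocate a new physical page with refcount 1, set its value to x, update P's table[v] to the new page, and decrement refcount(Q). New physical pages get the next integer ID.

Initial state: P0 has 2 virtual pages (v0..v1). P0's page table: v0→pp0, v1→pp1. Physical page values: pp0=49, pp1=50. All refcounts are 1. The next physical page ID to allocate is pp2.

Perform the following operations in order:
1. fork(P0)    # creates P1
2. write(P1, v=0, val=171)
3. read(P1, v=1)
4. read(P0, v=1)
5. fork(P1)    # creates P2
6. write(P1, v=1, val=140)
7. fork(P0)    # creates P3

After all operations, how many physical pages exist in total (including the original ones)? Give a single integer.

Op 1: fork(P0) -> P1. 2 ppages; refcounts: pp0:2 pp1:2
Op 2: write(P1, v0, 171). refcount(pp0)=2>1 -> COPY to pp2. 3 ppages; refcounts: pp0:1 pp1:2 pp2:1
Op 3: read(P1, v1) -> 50. No state change.
Op 4: read(P0, v1) -> 50. No state change.
Op 5: fork(P1) -> P2. 3 ppages; refcounts: pp0:1 pp1:3 pp2:2
Op 6: write(P1, v1, 140). refcount(pp1)=3>1 -> COPY to pp3. 4 ppages; refcounts: pp0:1 pp1:2 pp2:2 pp3:1
Op 7: fork(P0) -> P3. 4 ppages; refcounts: pp0:2 pp1:3 pp2:2 pp3:1

Answer: 4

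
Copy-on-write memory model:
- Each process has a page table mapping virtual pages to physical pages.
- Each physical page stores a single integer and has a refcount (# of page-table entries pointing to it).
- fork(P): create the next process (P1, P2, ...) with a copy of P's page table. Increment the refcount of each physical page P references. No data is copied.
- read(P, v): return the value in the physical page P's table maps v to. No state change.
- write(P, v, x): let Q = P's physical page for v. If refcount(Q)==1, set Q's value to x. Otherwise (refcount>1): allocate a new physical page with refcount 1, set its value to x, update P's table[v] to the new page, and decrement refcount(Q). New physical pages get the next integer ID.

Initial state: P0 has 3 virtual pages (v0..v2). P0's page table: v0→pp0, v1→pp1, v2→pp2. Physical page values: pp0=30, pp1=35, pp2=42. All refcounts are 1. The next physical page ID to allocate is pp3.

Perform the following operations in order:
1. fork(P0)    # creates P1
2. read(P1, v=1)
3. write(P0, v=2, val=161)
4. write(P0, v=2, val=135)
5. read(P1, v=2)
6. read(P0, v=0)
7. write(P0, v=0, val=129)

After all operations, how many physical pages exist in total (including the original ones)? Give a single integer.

Op 1: fork(P0) -> P1. 3 ppages; refcounts: pp0:2 pp1:2 pp2:2
Op 2: read(P1, v1) -> 35. No state change.
Op 3: write(P0, v2, 161). refcount(pp2)=2>1 -> COPY to pp3. 4 ppages; refcounts: pp0:2 pp1:2 pp2:1 pp3:1
Op 4: write(P0, v2, 135). refcount(pp3)=1 -> write in place. 4 ppages; refcounts: pp0:2 pp1:2 pp2:1 pp3:1
Op 5: read(P1, v2) -> 42. No state change.
Op 6: read(P0, v0) -> 30. No state change.
Op 7: write(P0, v0, 129). refcount(pp0)=2>1 -> COPY to pp4. 5 ppages; refcounts: pp0:1 pp1:2 pp2:1 pp3:1 pp4:1

Answer: 5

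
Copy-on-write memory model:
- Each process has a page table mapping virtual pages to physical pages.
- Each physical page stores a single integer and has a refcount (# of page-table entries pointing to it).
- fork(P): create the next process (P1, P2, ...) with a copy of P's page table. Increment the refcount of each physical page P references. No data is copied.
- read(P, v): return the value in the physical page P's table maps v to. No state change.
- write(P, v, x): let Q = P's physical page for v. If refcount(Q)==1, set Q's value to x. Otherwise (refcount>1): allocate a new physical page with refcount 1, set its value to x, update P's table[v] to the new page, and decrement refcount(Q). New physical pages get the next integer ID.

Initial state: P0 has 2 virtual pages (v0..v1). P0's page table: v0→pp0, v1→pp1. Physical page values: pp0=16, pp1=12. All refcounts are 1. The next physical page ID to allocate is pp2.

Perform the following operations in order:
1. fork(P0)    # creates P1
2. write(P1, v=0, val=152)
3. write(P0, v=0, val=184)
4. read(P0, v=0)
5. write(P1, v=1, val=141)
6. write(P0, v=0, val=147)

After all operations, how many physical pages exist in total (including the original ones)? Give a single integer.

Op 1: fork(P0) -> P1. 2 ppages; refcounts: pp0:2 pp1:2
Op 2: write(P1, v0, 152). refcount(pp0)=2>1 -> COPY to pp2. 3 ppages; refcounts: pp0:1 pp1:2 pp2:1
Op 3: write(P0, v0, 184). refcount(pp0)=1 -> write in place. 3 ppages; refcounts: pp0:1 pp1:2 pp2:1
Op 4: read(P0, v0) -> 184. No state change.
Op 5: write(P1, v1, 141). refcount(pp1)=2>1 -> COPY to pp3. 4 ppages; refcounts: pp0:1 pp1:1 pp2:1 pp3:1
Op 6: write(P0, v0, 147). refcount(pp0)=1 -> write in place. 4 ppages; refcounts: pp0:1 pp1:1 pp2:1 pp3:1

Answer: 4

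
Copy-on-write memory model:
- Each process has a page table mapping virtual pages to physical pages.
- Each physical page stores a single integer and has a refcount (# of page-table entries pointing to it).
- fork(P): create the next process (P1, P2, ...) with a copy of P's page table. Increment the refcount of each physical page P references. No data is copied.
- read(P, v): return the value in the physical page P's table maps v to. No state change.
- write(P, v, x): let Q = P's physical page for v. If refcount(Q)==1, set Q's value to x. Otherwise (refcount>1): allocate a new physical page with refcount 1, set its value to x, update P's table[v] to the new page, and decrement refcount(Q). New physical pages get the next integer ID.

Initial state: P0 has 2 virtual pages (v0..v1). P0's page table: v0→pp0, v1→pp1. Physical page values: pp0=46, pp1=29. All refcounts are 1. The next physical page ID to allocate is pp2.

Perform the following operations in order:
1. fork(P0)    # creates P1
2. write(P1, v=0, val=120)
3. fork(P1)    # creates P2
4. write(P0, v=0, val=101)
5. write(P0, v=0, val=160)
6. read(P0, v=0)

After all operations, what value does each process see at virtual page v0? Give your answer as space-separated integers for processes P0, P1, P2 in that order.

Answer: 160 120 120

Derivation:
Op 1: fork(P0) -> P1. 2 ppages; refcounts: pp0:2 pp1:2
Op 2: write(P1, v0, 120). refcount(pp0)=2>1 -> COPY to pp2. 3 ppages; refcounts: pp0:1 pp1:2 pp2:1
Op 3: fork(P1) -> P2. 3 ppages; refcounts: pp0:1 pp1:3 pp2:2
Op 4: write(P0, v0, 101). refcount(pp0)=1 -> write in place. 3 ppages; refcounts: pp0:1 pp1:3 pp2:2
Op 5: write(P0, v0, 160). refcount(pp0)=1 -> write in place. 3 ppages; refcounts: pp0:1 pp1:3 pp2:2
Op 6: read(P0, v0) -> 160. No state change.
P0: v0 -> pp0 = 160
P1: v0 -> pp2 = 120
P2: v0 -> pp2 = 120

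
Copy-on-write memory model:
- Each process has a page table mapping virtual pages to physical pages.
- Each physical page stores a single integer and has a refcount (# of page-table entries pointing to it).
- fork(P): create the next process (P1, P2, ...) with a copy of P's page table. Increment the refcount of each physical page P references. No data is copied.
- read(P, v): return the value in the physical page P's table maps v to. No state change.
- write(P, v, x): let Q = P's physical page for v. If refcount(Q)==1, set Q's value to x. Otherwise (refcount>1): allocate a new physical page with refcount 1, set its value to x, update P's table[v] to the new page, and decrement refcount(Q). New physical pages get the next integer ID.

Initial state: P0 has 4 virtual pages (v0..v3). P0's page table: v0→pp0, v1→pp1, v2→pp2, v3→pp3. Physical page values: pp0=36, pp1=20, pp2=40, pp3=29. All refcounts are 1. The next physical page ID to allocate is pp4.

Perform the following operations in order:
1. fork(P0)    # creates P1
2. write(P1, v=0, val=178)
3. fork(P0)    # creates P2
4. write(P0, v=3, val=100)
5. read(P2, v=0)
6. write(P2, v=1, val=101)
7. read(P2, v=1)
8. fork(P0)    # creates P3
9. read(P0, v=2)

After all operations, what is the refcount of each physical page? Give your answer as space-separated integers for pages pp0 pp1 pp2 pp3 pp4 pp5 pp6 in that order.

Answer: 3 3 4 2 1 2 1

Derivation:
Op 1: fork(P0) -> P1. 4 ppages; refcounts: pp0:2 pp1:2 pp2:2 pp3:2
Op 2: write(P1, v0, 178). refcount(pp0)=2>1 -> COPY to pp4. 5 ppages; refcounts: pp0:1 pp1:2 pp2:2 pp3:2 pp4:1
Op 3: fork(P0) -> P2. 5 ppages; refcounts: pp0:2 pp1:3 pp2:3 pp3:3 pp4:1
Op 4: write(P0, v3, 100). refcount(pp3)=3>1 -> COPY to pp5. 6 ppages; refcounts: pp0:2 pp1:3 pp2:3 pp3:2 pp4:1 pp5:1
Op 5: read(P2, v0) -> 36. No state change.
Op 6: write(P2, v1, 101). refcount(pp1)=3>1 -> COPY to pp6. 7 ppages; refcounts: pp0:2 pp1:2 pp2:3 pp3:2 pp4:1 pp5:1 pp6:1
Op 7: read(P2, v1) -> 101. No state change.
Op 8: fork(P0) -> P3. 7 ppages; refcounts: pp0:3 pp1:3 pp2:4 pp3:2 pp4:1 pp5:2 pp6:1
Op 9: read(P0, v2) -> 40. No state change.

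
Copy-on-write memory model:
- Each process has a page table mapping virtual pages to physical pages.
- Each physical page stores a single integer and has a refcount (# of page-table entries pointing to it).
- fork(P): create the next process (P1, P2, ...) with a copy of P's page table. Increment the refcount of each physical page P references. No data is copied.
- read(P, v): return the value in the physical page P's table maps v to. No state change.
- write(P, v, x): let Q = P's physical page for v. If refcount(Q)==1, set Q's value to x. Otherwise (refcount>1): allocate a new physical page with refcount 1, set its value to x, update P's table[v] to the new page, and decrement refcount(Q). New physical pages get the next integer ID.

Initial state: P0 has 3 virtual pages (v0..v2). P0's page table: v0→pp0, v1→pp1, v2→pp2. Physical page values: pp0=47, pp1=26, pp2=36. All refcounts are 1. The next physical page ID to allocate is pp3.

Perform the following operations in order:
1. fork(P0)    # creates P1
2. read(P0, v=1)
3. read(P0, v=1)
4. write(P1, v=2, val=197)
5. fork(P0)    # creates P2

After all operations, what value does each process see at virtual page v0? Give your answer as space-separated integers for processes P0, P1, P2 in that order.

Answer: 47 47 47

Derivation:
Op 1: fork(P0) -> P1. 3 ppages; refcounts: pp0:2 pp1:2 pp2:2
Op 2: read(P0, v1) -> 26. No state change.
Op 3: read(P0, v1) -> 26. No state change.
Op 4: write(P1, v2, 197). refcount(pp2)=2>1 -> COPY to pp3. 4 ppages; refcounts: pp0:2 pp1:2 pp2:1 pp3:1
Op 5: fork(P0) -> P2. 4 ppages; refcounts: pp0:3 pp1:3 pp2:2 pp3:1
P0: v0 -> pp0 = 47
P1: v0 -> pp0 = 47
P2: v0 -> pp0 = 47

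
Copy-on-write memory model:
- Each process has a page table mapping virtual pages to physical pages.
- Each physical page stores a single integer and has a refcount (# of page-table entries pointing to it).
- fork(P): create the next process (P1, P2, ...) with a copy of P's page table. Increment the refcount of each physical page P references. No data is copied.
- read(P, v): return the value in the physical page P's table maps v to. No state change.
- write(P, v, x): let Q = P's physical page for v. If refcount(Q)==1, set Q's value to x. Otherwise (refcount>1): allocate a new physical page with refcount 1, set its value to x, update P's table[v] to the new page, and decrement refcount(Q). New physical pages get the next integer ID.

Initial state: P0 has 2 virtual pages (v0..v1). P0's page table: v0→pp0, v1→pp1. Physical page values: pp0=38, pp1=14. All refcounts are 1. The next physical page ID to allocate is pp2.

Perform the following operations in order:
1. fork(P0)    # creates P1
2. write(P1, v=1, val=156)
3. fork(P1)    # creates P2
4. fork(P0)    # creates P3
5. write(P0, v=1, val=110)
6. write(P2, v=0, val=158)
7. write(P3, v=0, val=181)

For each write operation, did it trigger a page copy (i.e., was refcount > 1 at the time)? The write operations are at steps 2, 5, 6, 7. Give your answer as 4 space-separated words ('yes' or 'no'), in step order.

Op 1: fork(P0) -> P1. 2 ppages; refcounts: pp0:2 pp1:2
Op 2: write(P1, v1, 156). refcount(pp1)=2>1 -> COPY to pp2. 3 ppages; refcounts: pp0:2 pp1:1 pp2:1
Op 3: fork(P1) -> P2. 3 ppages; refcounts: pp0:3 pp1:1 pp2:2
Op 4: fork(P0) -> P3. 3 ppages; refcounts: pp0:4 pp1:2 pp2:2
Op 5: write(P0, v1, 110). refcount(pp1)=2>1 -> COPY to pp3. 4 ppages; refcounts: pp0:4 pp1:1 pp2:2 pp3:1
Op 6: write(P2, v0, 158). refcount(pp0)=4>1 -> COPY to pp4. 5 ppages; refcounts: pp0:3 pp1:1 pp2:2 pp3:1 pp4:1
Op 7: write(P3, v0, 181). refcount(pp0)=3>1 -> COPY to pp5. 6 ppages; refcounts: pp0:2 pp1:1 pp2:2 pp3:1 pp4:1 pp5:1

yes yes yes yes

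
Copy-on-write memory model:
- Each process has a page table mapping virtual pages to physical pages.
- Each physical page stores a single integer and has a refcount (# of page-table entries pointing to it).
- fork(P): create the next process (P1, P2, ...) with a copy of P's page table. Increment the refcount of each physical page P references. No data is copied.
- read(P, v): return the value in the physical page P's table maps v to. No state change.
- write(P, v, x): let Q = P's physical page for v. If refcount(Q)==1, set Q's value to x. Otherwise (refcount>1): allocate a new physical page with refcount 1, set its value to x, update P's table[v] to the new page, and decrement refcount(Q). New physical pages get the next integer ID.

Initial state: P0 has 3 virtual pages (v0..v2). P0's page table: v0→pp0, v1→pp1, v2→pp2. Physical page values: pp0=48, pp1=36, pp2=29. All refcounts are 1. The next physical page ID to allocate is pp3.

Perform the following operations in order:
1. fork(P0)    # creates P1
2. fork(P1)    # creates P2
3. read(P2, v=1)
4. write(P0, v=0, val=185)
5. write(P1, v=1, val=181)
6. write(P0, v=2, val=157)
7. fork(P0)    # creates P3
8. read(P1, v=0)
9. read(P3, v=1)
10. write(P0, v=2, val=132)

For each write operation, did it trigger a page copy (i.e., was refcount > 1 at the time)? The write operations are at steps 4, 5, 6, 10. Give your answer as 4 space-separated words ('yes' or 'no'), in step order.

Op 1: fork(P0) -> P1. 3 ppages; refcounts: pp0:2 pp1:2 pp2:2
Op 2: fork(P1) -> P2. 3 ppages; refcounts: pp0:3 pp1:3 pp2:3
Op 3: read(P2, v1) -> 36. No state change.
Op 4: write(P0, v0, 185). refcount(pp0)=3>1 -> COPY to pp3. 4 ppages; refcounts: pp0:2 pp1:3 pp2:3 pp3:1
Op 5: write(P1, v1, 181). refcount(pp1)=3>1 -> COPY to pp4. 5 ppages; refcounts: pp0:2 pp1:2 pp2:3 pp3:1 pp4:1
Op 6: write(P0, v2, 157). refcount(pp2)=3>1 -> COPY to pp5. 6 ppages; refcounts: pp0:2 pp1:2 pp2:2 pp3:1 pp4:1 pp5:1
Op 7: fork(P0) -> P3. 6 ppages; refcounts: pp0:2 pp1:3 pp2:2 pp3:2 pp4:1 pp5:2
Op 8: read(P1, v0) -> 48. No state change.
Op 9: read(P3, v1) -> 36. No state change.
Op 10: write(P0, v2, 132). refcount(pp5)=2>1 -> COPY to pp6. 7 ppages; refcounts: pp0:2 pp1:3 pp2:2 pp3:2 pp4:1 pp5:1 pp6:1

yes yes yes yes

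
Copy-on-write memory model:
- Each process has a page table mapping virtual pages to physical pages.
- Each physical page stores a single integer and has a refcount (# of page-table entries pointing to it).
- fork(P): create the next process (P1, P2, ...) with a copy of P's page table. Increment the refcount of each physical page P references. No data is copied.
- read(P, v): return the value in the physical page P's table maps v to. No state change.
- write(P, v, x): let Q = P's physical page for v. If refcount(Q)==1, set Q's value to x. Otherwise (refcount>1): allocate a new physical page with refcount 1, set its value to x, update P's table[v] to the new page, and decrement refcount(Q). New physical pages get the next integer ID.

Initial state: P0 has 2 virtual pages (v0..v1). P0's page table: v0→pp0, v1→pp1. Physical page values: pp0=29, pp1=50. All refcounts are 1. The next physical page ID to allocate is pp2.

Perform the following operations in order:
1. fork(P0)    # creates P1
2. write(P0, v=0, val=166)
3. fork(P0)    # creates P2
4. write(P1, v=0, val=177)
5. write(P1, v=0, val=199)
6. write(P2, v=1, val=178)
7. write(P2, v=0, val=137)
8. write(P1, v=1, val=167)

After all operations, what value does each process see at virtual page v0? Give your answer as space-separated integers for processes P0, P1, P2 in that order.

Answer: 166 199 137

Derivation:
Op 1: fork(P0) -> P1. 2 ppages; refcounts: pp0:2 pp1:2
Op 2: write(P0, v0, 166). refcount(pp0)=2>1 -> COPY to pp2. 3 ppages; refcounts: pp0:1 pp1:2 pp2:1
Op 3: fork(P0) -> P2. 3 ppages; refcounts: pp0:1 pp1:3 pp2:2
Op 4: write(P1, v0, 177). refcount(pp0)=1 -> write in place. 3 ppages; refcounts: pp0:1 pp1:3 pp2:2
Op 5: write(P1, v0, 199). refcount(pp0)=1 -> write in place. 3 ppages; refcounts: pp0:1 pp1:3 pp2:2
Op 6: write(P2, v1, 178). refcount(pp1)=3>1 -> COPY to pp3. 4 ppages; refcounts: pp0:1 pp1:2 pp2:2 pp3:1
Op 7: write(P2, v0, 137). refcount(pp2)=2>1 -> COPY to pp4. 5 ppages; refcounts: pp0:1 pp1:2 pp2:1 pp3:1 pp4:1
Op 8: write(P1, v1, 167). refcount(pp1)=2>1 -> COPY to pp5. 6 ppages; refcounts: pp0:1 pp1:1 pp2:1 pp3:1 pp4:1 pp5:1
P0: v0 -> pp2 = 166
P1: v0 -> pp0 = 199
P2: v0 -> pp4 = 137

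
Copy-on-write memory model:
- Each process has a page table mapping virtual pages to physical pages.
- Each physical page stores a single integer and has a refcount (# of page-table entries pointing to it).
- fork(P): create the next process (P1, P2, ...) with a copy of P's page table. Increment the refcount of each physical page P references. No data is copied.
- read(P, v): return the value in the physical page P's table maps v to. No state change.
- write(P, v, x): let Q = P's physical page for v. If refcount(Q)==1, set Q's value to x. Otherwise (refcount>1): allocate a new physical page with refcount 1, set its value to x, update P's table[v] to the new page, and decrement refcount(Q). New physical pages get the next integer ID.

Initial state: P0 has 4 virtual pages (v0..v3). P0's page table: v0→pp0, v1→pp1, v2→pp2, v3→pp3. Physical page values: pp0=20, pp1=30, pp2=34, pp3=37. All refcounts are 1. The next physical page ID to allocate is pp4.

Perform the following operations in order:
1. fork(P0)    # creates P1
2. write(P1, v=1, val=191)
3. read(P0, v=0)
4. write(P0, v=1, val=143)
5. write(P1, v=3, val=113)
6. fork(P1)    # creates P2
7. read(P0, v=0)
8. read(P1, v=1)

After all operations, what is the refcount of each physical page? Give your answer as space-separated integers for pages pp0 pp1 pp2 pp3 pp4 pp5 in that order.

Op 1: fork(P0) -> P1. 4 ppages; refcounts: pp0:2 pp1:2 pp2:2 pp3:2
Op 2: write(P1, v1, 191). refcount(pp1)=2>1 -> COPY to pp4. 5 ppages; refcounts: pp0:2 pp1:1 pp2:2 pp3:2 pp4:1
Op 3: read(P0, v0) -> 20. No state change.
Op 4: write(P0, v1, 143). refcount(pp1)=1 -> write in place. 5 ppages; refcounts: pp0:2 pp1:1 pp2:2 pp3:2 pp4:1
Op 5: write(P1, v3, 113). refcount(pp3)=2>1 -> COPY to pp5. 6 ppages; refcounts: pp0:2 pp1:1 pp2:2 pp3:1 pp4:1 pp5:1
Op 6: fork(P1) -> P2. 6 ppages; refcounts: pp0:3 pp1:1 pp2:3 pp3:1 pp4:2 pp5:2
Op 7: read(P0, v0) -> 20. No state change.
Op 8: read(P1, v1) -> 191. No state change.

Answer: 3 1 3 1 2 2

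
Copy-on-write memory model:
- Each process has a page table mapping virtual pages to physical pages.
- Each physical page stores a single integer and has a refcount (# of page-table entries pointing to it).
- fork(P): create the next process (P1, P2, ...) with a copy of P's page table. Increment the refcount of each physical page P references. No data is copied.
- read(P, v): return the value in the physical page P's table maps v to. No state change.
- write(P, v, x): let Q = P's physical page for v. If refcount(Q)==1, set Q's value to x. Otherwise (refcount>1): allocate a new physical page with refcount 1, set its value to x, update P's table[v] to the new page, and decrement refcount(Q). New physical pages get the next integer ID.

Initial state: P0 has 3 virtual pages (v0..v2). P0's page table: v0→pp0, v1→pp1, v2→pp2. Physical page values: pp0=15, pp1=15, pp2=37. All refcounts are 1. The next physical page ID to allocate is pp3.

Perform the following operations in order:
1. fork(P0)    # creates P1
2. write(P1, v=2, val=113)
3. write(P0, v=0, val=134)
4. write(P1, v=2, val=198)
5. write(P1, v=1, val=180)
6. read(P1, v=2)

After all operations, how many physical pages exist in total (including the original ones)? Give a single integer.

Op 1: fork(P0) -> P1. 3 ppages; refcounts: pp0:2 pp1:2 pp2:2
Op 2: write(P1, v2, 113). refcount(pp2)=2>1 -> COPY to pp3. 4 ppages; refcounts: pp0:2 pp1:2 pp2:1 pp3:1
Op 3: write(P0, v0, 134). refcount(pp0)=2>1 -> COPY to pp4. 5 ppages; refcounts: pp0:1 pp1:2 pp2:1 pp3:1 pp4:1
Op 4: write(P1, v2, 198). refcount(pp3)=1 -> write in place. 5 ppages; refcounts: pp0:1 pp1:2 pp2:1 pp3:1 pp4:1
Op 5: write(P1, v1, 180). refcount(pp1)=2>1 -> COPY to pp5. 6 ppages; refcounts: pp0:1 pp1:1 pp2:1 pp3:1 pp4:1 pp5:1
Op 6: read(P1, v2) -> 198. No state change.

Answer: 6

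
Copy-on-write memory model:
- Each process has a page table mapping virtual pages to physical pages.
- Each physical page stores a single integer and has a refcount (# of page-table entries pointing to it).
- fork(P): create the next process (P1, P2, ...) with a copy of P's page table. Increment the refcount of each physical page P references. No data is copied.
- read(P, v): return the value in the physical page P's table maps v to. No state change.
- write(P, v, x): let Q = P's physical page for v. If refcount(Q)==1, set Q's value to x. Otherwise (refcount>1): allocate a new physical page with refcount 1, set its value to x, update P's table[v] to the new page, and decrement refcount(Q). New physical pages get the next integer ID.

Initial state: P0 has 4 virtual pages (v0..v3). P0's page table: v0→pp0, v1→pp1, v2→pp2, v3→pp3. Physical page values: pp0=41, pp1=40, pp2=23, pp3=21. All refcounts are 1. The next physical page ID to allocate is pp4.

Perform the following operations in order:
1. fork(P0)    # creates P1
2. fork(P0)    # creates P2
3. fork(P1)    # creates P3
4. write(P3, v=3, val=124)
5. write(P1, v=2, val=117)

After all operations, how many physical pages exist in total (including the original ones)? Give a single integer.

Op 1: fork(P0) -> P1. 4 ppages; refcounts: pp0:2 pp1:2 pp2:2 pp3:2
Op 2: fork(P0) -> P2. 4 ppages; refcounts: pp0:3 pp1:3 pp2:3 pp3:3
Op 3: fork(P1) -> P3. 4 ppages; refcounts: pp0:4 pp1:4 pp2:4 pp3:4
Op 4: write(P3, v3, 124). refcount(pp3)=4>1 -> COPY to pp4. 5 ppages; refcounts: pp0:4 pp1:4 pp2:4 pp3:3 pp4:1
Op 5: write(P1, v2, 117). refcount(pp2)=4>1 -> COPY to pp5. 6 ppages; refcounts: pp0:4 pp1:4 pp2:3 pp3:3 pp4:1 pp5:1

Answer: 6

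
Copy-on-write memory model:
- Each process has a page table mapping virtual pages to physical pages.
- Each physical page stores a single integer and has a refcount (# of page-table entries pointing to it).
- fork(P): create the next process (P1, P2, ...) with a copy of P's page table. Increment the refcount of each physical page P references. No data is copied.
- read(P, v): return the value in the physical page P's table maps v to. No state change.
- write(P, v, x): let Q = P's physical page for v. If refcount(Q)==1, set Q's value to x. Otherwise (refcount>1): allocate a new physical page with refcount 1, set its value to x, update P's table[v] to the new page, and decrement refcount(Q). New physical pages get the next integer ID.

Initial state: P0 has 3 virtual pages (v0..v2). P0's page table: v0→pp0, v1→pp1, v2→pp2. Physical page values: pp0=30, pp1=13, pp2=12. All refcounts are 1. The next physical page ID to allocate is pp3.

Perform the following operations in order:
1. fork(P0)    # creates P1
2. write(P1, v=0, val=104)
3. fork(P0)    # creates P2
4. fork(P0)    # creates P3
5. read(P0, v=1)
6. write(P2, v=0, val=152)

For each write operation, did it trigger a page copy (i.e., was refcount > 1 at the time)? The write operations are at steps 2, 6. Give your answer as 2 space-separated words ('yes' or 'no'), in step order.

Op 1: fork(P0) -> P1. 3 ppages; refcounts: pp0:2 pp1:2 pp2:2
Op 2: write(P1, v0, 104). refcount(pp0)=2>1 -> COPY to pp3. 4 ppages; refcounts: pp0:1 pp1:2 pp2:2 pp3:1
Op 3: fork(P0) -> P2. 4 ppages; refcounts: pp0:2 pp1:3 pp2:3 pp3:1
Op 4: fork(P0) -> P3. 4 ppages; refcounts: pp0:3 pp1:4 pp2:4 pp3:1
Op 5: read(P0, v1) -> 13. No state change.
Op 6: write(P2, v0, 152). refcount(pp0)=3>1 -> COPY to pp4. 5 ppages; refcounts: pp0:2 pp1:4 pp2:4 pp3:1 pp4:1

yes yes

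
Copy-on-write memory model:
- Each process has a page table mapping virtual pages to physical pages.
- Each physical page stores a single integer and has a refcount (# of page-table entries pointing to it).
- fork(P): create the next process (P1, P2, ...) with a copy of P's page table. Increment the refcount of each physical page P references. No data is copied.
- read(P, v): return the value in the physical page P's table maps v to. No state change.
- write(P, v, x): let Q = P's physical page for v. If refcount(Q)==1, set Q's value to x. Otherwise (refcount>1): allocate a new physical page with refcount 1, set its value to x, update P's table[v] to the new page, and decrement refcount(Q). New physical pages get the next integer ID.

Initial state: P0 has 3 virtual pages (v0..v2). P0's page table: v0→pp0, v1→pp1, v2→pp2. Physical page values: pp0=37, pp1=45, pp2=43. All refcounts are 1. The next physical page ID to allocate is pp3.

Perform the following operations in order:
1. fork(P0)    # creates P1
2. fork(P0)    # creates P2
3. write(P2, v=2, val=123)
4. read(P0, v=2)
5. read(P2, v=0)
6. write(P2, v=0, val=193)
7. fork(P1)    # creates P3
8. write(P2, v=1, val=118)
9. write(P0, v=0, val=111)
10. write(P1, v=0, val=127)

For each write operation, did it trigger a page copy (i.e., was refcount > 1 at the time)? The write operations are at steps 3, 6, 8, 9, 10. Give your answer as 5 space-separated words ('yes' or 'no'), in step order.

Op 1: fork(P0) -> P1. 3 ppages; refcounts: pp0:2 pp1:2 pp2:2
Op 2: fork(P0) -> P2. 3 ppages; refcounts: pp0:3 pp1:3 pp2:3
Op 3: write(P2, v2, 123). refcount(pp2)=3>1 -> COPY to pp3. 4 ppages; refcounts: pp0:3 pp1:3 pp2:2 pp3:1
Op 4: read(P0, v2) -> 43. No state change.
Op 5: read(P2, v0) -> 37. No state change.
Op 6: write(P2, v0, 193). refcount(pp0)=3>1 -> COPY to pp4. 5 ppages; refcounts: pp0:2 pp1:3 pp2:2 pp3:1 pp4:1
Op 7: fork(P1) -> P3. 5 ppages; refcounts: pp0:3 pp1:4 pp2:3 pp3:1 pp4:1
Op 8: write(P2, v1, 118). refcount(pp1)=4>1 -> COPY to pp5. 6 ppages; refcounts: pp0:3 pp1:3 pp2:3 pp3:1 pp4:1 pp5:1
Op 9: write(P0, v0, 111). refcount(pp0)=3>1 -> COPY to pp6. 7 ppages; refcounts: pp0:2 pp1:3 pp2:3 pp3:1 pp4:1 pp5:1 pp6:1
Op 10: write(P1, v0, 127). refcount(pp0)=2>1 -> COPY to pp7. 8 ppages; refcounts: pp0:1 pp1:3 pp2:3 pp3:1 pp4:1 pp5:1 pp6:1 pp7:1

yes yes yes yes yes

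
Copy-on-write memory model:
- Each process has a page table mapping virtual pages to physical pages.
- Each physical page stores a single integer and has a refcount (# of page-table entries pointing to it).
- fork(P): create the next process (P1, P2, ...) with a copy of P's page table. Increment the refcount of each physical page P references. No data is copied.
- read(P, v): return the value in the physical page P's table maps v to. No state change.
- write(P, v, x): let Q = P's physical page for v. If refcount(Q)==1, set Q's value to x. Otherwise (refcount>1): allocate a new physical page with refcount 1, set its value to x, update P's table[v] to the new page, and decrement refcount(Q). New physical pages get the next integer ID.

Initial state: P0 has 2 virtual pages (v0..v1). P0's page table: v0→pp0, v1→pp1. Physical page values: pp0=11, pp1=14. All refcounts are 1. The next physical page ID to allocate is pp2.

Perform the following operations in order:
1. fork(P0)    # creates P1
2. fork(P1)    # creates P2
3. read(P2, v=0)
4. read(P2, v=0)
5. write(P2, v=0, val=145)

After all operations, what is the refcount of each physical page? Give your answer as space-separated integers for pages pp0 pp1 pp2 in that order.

Answer: 2 3 1

Derivation:
Op 1: fork(P0) -> P1. 2 ppages; refcounts: pp0:2 pp1:2
Op 2: fork(P1) -> P2. 2 ppages; refcounts: pp0:3 pp1:3
Op 3: read(P2, v0) -> 11. No state change.
Op 4: read(P2, v0) -> 11. No state change.
Op 5: write(P2, v0, 145). refcount(pp0)=3>1 -> COPY to pp2. 3 ppages; refcounts: pp0:2 pp1:3 pp2:1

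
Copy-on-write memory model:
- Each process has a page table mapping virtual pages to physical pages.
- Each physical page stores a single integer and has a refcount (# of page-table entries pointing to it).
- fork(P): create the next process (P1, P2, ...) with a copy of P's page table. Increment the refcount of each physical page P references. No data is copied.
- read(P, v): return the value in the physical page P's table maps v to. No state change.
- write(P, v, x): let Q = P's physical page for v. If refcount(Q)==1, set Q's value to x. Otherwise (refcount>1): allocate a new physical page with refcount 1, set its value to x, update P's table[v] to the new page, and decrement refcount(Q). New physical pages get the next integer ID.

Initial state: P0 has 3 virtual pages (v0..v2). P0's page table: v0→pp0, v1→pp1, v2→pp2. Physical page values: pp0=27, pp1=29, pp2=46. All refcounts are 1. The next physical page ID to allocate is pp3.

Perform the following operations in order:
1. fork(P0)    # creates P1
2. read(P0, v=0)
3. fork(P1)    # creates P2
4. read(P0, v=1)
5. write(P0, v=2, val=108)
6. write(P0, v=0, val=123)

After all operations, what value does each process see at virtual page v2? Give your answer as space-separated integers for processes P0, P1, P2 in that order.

Answer: 108 46 46

Derivation:
Op 1: fork(P0) -> P1. 3 ppages; refcounts: pp0:2 pp1:2 pp2:2
Op 2: read(P0, v0) -> 27. No state change.
Op 3: fork(P1) -> P2. 3 ppages; refcounts: pp0:3 pp1:3 pp2:3
Op 4: read(P0, v1) -> 29. No state change.
Op 5: write(P0, v2, 108). refcount(pp2)=3>1 -> COPY to pp3. 4 ppages; refcounts: pp0:3 pp1:3 pp2:2 pp3:1
Op 6: write(P0, v0, 123). refcount(pp0)=3>1 -> COPY to pp4. 5 ppages; refcounts: pp0:2 pp1:3 pp2:2 pp3:1 pp4:1
P0: v2 -> pp3 = 108
P1: v2 -> pp2 = 46
P2: v2 -> pp2 = 46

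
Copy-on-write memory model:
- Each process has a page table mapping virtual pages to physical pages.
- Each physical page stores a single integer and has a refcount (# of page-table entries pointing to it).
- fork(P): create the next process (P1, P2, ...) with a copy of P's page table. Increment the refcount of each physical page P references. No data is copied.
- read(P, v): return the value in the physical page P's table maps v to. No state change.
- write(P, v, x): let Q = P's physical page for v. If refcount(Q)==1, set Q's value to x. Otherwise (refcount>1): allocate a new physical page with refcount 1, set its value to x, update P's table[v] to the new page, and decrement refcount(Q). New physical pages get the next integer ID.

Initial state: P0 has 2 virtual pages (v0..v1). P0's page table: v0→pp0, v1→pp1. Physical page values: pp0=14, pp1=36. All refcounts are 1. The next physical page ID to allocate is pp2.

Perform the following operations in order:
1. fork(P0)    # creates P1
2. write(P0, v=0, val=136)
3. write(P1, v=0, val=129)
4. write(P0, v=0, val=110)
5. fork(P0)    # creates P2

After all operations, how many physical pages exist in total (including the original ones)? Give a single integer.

Op 1: fork(P0) -> P1. 2 ppages; refcounts: pp0:2 pp1:2
Op 2: write(P0, v0, 136). refcount(pp0)=2>1 -> COPY to pp2. 3 ppages; refcounts: pp0:1 pp1:2 pp2:1
Op 3: write(P1, v0, 129). refcount(pp0)=1 -> write in place. 3 ppages; refcounts: pp0:1 pp1:2 pp2:1
Op 4: write(P0, v0, 110). refcount(pp2)=1 -> write in place. 3 ppages; refcounts: pp0:1 pp1:2 pp2:1
Op 5: fork(P0) -> P2. 3 ppages; refcounts: pp0:1 pp1:3 pp2:2

Answer: 3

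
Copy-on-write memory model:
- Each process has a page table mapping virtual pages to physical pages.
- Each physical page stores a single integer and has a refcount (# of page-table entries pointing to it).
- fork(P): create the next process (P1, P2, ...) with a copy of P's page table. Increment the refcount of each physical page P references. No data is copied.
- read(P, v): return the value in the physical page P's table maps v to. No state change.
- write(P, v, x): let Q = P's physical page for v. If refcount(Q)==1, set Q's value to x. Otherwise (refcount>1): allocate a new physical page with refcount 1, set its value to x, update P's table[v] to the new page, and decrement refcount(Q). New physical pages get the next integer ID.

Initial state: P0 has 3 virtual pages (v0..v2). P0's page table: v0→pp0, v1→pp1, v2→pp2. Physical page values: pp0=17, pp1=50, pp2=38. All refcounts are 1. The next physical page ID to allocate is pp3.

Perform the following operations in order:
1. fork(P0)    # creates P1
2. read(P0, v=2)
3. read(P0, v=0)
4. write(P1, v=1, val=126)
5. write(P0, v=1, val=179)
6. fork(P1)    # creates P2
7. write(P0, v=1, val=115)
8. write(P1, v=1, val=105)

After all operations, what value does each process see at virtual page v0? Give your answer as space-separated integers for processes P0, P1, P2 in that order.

Answer: 17 17 17

Derivation:
Op 1: fork(P0) -> P1. 3 ppages; refcounts: pp0:2 pp1:2 pp2:2
Op 2: read(P0, v2) -> 38. No state change.
Op 3: read(P0, v0) -> 17. No state change.
Op 4: write(P1, v1, 126). refcount(pp1)=2>1 -> COPY to pp3. 4 ppages; refcounts: pp0:2 pp1:1 pp2:2 pp3:1
Op 5: write(P0, v1, 179). refcount(pp1)=1 -> write in place. 4 ppages; refcounts: pp0:2 pp1:1 pp2:2 pp3:1
Op 6: fork(P1) -> P2. 4 ppages; refcounts: pp0:3 pp1:1 pp2:3 pp3:2
Op 7: write(P0, v1, 115). refcount(pp1)=1 -> write in place. 4 ppages; refcounts: pp0:3 pp1:1 pp2:3 pp3:2
Op 8: write(P1, v1, 105). refcount(pp3)=2>1 -> COPY to pp4. 5 ppages; refcounts: pp0:3 pp1:1 pp2:3 pp3:1 pp4:1
P0: v0 -> pp0 = 17
P1: v0 -> pp0 = 17
P2: v0 -> pp0 = 17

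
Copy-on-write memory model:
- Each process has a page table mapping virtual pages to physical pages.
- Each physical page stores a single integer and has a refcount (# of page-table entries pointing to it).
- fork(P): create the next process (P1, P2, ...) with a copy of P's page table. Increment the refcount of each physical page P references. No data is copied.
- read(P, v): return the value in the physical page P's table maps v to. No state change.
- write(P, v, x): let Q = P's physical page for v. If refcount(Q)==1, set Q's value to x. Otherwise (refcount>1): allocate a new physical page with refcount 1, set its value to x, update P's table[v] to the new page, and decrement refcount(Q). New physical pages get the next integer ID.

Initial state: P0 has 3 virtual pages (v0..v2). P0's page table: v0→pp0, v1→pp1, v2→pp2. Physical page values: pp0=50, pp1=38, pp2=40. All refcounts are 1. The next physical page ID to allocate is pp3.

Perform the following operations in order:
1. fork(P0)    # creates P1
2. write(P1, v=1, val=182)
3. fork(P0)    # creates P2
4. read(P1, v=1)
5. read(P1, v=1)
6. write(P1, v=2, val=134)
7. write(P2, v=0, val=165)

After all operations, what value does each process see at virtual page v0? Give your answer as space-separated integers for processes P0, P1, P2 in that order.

Op 1: fork(P0) -> P1. 3 ppages; refcounts: pp0:2 pp1:2 pp2:2
Op 2: write(P1, v1, 182). refcount(pp1)=2>1 -> COPY to pp3. 4 ppages; refcounts: pp0:2 pp1:1 pp2:2 pp3:1
Op 3: fork(P0) -> P2. 4 ppages; refcounts: pp0:3 pp1:2 pp2:3 pp3:1
Op 4: read(P1, v1) -> 182. No state change.
Op 5: read(P1, v1) -> 182. No state change.
Op 6: write(P1, v2, 134). refcount(pp2)=3>1 -> COPY to pp4. 5 ppages; refcounts: pp0:3 pp1:2 pp2:2 pp3:1 pp4:1
Op 7: write(P2, v0, 165). refcount(pp0)=3>1 -> COPY to pp5. 6 ppages; refcounts: pp0:2 pp1:2 pp2:2 pp3:1 pp4:1 pp5:1
P0: v0 -> pp0 = 50
P1: v0 -> pp0 = 50
P2: v0 -> pp5 = 165

Answer: 50 50 165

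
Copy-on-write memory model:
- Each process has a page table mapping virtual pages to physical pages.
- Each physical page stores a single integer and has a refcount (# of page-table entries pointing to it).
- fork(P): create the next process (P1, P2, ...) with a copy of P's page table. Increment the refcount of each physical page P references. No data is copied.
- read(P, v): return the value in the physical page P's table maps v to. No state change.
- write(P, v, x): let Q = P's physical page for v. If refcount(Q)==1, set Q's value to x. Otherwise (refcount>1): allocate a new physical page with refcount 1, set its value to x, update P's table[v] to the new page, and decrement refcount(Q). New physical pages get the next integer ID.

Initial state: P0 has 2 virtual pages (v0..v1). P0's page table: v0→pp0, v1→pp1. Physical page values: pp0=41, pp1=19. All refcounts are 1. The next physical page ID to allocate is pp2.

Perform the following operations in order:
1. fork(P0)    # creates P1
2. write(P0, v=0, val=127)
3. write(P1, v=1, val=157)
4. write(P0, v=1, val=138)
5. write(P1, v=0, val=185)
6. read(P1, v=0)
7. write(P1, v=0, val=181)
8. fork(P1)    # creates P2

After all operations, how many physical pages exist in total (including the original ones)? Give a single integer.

Answer: 4

Derivation:
Op 1: fork(P0) -> P1. 2 ppages; refcounts: pp0:2 pp1:2
Op 2: write(P0, v0, 127). refcount(pp0)=2>1 -> COPY to pp2. 3 ppages; refcounts: pp0:1 pp1:2 pp2:1
Op 3: write(P1, v1, 157). refcount(pp1)=2>1 -> COPY to pp3. 4 ppages; refcounts: pp0:1 pp1:1 pp2:1 pp3:1
Op 4: write(P0, v1, 138). refcount(pp1)=1 -> write in place. 4 ppages; refcounts: pp0:1 pp1:1 pp2:1 pp3:1
Op 5: write(P1, v0, 185). refcount(pp0)=1 -> write in place. 4 ppages; refcounts: pp0:1 pp1:1 pp2:1 pp3:1
Op 6: read(P1, v0) -> 185. No state change.
Op 7: write(P1, v0, 181). refcount(pp0)=1 -> write in place. 4 ppages; refcounts: pp0:1 pp1:1 pp2:1 pp3:1
Op 8: fork(P1) -> P2. 4 ppages; refcounts: pp0:2 pp1:1 pp2:1 pp3:2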